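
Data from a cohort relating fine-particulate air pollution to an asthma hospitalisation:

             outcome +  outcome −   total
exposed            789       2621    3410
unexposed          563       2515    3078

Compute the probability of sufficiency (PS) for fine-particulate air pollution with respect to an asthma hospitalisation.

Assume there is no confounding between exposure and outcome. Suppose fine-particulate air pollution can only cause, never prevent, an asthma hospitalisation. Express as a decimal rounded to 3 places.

p₁ = P(outcome | exposed) = 789/3410 = 0.23138
p₀ = P(outcome | unexposed) = 563/3078 = 0.18291
Under exogeneity and monotonicity, PS = (p₁ − p₀) / (1 − p₀).
PS = (0.23138 − 0.18291) / (1 − 0.18291) = 0.048467 / 0.81709 ≈ 0.0593

PS ≈ 0.059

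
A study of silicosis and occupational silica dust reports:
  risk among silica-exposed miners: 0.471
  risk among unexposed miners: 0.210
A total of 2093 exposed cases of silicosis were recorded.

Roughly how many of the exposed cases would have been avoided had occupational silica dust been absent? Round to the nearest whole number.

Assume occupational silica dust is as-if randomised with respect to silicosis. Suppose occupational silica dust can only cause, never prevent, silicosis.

Let p₁ = 0.471, p₀ = 0.21.
PN = (p₁ − p₀)/p₁ = (0.471 − 0.21) / 0.471 ≈ 0.55414.
Attributable cases ≈ PN × (exposed cases) = 0.55414 × 2093 ≈ 1159.82.

about 1160 cases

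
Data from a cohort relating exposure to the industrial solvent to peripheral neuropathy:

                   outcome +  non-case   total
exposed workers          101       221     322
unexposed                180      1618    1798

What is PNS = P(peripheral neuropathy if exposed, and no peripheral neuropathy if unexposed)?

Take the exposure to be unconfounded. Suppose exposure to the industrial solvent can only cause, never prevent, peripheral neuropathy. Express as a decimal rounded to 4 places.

PNS ≈ 0.2136

p₁ = P(outcome | exposed) = 101/322 = 0.31366
p₀ = P(outcome | unexposed) = 180/1798 = 0.10011
Under exogeneity and monotonicity, PNS = p₁ − p₀.
PNS = 0.31366 − 0.10011 = 0.21355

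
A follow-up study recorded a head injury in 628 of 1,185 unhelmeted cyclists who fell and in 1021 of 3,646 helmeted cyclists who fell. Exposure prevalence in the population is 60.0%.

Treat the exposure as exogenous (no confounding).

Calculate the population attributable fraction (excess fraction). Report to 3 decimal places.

PAF ≈ 0.349

p₁ = P(outcome | exposed) = 628/1185 = 0.52996
p₀ = P(outcome | unexposed) = 1021/3646 = 0.28003
Overall risk P(Y=1) = π·p₁ + (1−π)·p₀ = 0.6×0.52996 + 0.4×0.28003 = 0.42999.
Under exogeneity, PAF = [P(Y=1) − p₀] / P(Y=1).
PAF = (0.42999 − 0.28003) / 0.42999 ≈ 0.3487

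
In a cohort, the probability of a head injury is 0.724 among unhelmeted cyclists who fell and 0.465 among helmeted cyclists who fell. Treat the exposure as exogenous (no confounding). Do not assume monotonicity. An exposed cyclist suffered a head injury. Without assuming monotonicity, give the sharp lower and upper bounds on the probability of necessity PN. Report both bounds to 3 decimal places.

Let p₁ = 0.724, p₀ = 0.465.
Under exogeneity alone the bounds on PN are max{0,(p₁−p₀)/p₁} ≤ PN ≤ min{1,(1−p₀)/p₁}.
  lower = (p₁ − p₀)/p₁ = 0.259 / 0.724 ≈ 0.3577
  upper = min{1, (1 − p₀)/p₁} = 0.535 / 0.724 ≈ 0.7390

0.358 ≤ PN ≤ 0.739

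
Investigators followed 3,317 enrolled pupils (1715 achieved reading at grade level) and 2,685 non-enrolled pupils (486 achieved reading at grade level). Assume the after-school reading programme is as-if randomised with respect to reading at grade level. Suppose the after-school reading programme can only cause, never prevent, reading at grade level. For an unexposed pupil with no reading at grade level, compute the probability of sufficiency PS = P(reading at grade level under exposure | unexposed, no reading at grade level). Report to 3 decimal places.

PS ≈ 0.410

p₁ = P(outcome | exposed) = 1715/3317 = 0.51703
p₀ = P(outcome | unexposed) = 486/2685 = 0.18101
Under exogeneity and monotonicity, PS = (p₁ − p₀) / (1 − p₀).
PS = (0.51703 − 0.18101) / (1 − 0.18101) = 0.33603 / 0.81899 ≈ 0.4103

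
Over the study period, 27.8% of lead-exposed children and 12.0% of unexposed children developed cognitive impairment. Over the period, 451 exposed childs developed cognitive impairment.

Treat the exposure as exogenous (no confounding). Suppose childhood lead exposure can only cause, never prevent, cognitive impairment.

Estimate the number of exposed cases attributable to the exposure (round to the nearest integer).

about 256 cases

p₁ = 0.278, p₀ = 0.12.
PN = (p₁ − p₀)/p₁ = (0.278 − 0.12) / 0.278 ≈ 0.56835.
Attributable cases ≈ PN × (exposed cases) = 0.56835 × 451 ≈ 256.32.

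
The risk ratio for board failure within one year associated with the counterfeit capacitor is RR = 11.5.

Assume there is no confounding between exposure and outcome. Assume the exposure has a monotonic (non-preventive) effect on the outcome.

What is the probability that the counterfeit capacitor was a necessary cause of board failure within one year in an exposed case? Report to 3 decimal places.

Under exogeneity and monotonicity, PN = (RR − 1) / RR = 1 − 1/RR.
PN = (11.5 − 1) / 11.5 = 10.5 / 11.5 ≈ 0.9130

PN ≈ 0.913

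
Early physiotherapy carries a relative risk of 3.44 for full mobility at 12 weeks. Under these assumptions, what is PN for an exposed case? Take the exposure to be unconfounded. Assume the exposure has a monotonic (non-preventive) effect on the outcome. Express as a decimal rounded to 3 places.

Under exogeneity and monotonicity, PN = (RR − 1) / RR = 1 − 1/RR.
PN = (3.44 − 1) / 3.44 = 2.44 / 3.44 ≈ 0.7093

PN ≈ 0.709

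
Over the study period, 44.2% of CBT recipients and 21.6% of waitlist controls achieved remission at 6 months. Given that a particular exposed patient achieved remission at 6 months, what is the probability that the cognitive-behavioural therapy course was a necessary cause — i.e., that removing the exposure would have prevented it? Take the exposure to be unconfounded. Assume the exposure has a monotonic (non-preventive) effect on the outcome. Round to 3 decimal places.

PN ≈ 0.511

p₁ = 0.442, p₀ = 0.216.
Under exogeneity and monotonicity, PN = (p₁ − p₀) / p₁.
PN = (0.442 − 0.216) / 0.442 = 0.226 / 0.442 ≈ 0.5113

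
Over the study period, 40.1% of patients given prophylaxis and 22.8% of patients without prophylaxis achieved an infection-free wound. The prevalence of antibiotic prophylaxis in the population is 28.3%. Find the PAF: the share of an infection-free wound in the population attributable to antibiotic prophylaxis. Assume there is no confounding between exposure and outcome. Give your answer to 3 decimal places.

p₁ = 0.401, p₀ = 0.228.
Overall risk P(Y=1) = π·p₁ + (1−π)·p₀ = 0.283×0.401 + 0.717×0.228 = 0.27696.
Under exogeneity, PAF = [P(Y=1) − p₀] / P(Y=1).
PAF = (0.27696 − 0.228) / 0.27696 ≈ 0.1768

PAF ≈ 0.177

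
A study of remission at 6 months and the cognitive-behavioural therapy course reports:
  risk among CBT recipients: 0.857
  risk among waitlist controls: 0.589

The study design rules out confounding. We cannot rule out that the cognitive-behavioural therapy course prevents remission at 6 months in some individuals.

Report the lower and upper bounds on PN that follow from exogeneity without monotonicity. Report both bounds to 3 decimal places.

Let p₁ = 0.857, p₀ = 0.589.
Under exogeneity alone the bounds on PN are max{0,(p₁−p₀)/p₁} ≤ PN ≤ min{1,(1−p₀)/p₁}.
  lower = (p₁ − p₀)/p₁ = 0.268 / 0.857 ≈ 0.3127
  upper = min{1, (1 − p₀)/p₁} = 0.411 / 0.857 ≈ 0.4796

0.313 ≤ PN ≤ 0.480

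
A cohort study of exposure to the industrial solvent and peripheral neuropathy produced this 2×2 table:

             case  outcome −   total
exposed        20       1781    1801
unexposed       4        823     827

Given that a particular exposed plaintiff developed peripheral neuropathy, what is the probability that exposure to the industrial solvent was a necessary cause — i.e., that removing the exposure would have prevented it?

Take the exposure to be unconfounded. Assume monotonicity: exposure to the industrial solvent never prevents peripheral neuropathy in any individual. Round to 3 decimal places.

PN ≈ 0.564

p₁ = P(outcome | exposed) = 20/1801 = 0.011105
p₀ = P(outcome | unexposed) = 4/827 = 0.0048368
Under exogeneity and monotonicity, PN = (p₁ − p₀)/p₁.
PN = (0.011105 − 0.0048368) / 0.011105 ≈ 0.5644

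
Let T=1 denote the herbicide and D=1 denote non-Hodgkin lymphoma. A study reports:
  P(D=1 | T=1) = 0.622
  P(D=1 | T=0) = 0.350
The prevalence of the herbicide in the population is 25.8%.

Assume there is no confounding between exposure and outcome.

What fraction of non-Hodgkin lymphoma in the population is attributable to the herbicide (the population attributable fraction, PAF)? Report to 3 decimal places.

PAF ≈ 0.167

Let p₁ = 0.622, p₀ = 0.35.
Overall risk P(Y=1) = π·p₁ + (1−π)·p₀ = 0.258×0.622 + 0.742×0.35 = 0.42018.
Under exogeneity, PAF = [P(Y=1) − p₀] / P(Y=1).
PAF = (0.42018 − 0.35) / 0.42018 ≈ 0.1670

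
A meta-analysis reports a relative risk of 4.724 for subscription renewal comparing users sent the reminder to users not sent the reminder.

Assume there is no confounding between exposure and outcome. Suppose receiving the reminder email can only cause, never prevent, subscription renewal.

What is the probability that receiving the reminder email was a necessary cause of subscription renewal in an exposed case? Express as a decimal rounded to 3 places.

PN ≈ 0.788

Under exogeneity and monotonicity, PN = (RR − 1) / RR = 1 − 1/RR.
PN = (4.724 − 1) / 4.724 = 3.724 / 4.724 ≈ 0.7883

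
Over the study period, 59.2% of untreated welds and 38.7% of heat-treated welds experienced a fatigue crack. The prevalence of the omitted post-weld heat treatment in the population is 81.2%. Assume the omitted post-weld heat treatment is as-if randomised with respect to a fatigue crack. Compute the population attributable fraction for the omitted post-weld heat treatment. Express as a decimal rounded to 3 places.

p₁ = 0.592, p₀ = 0.387.
Overall risk P(Y=1) = π·p₁ + (1−π)·p₀ = 0.812×0.592 + 0.188×0.387 = 0.55346.
Under exogeneity, PAF = [P(Y=1) − p₀] / P(Y=1).
PAF = (0.55346 − 0.387) / 0.55346 ≈ 0.3008

PAF ≈ 0.301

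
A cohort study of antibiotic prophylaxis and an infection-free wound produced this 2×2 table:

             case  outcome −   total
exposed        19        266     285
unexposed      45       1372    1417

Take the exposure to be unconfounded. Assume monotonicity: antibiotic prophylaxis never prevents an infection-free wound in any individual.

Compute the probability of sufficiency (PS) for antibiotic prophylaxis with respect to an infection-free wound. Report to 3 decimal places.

p₁ = P(outcome | exposed) = 19/285 = 0.066667
p₀ = P(outcome | unexposed) = 45/1417 = 0.031757
Under exogeneity and monotonicity, PS = (p₁ − p₀)/(1 − p₀).
PS = (0.066667 − 0.031757) / 0.96824 ≈ 0.0361

PS ≈ 0.036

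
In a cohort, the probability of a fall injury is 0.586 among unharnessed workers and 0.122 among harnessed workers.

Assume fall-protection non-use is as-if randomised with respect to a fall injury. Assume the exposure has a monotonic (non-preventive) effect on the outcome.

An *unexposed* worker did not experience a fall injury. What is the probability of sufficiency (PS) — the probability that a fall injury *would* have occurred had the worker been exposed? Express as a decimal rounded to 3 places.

Let p₁ = 0.586, p₀ = 0.122.
Under exogeneity and monotonicity, PS = (p₁ − p₀) / (1 − p₀).
PS = (0.586 − 0.122) / (1 − 0.122) = 0.464 / 0.878 ≈ 0.5285

PS ≈ 0.528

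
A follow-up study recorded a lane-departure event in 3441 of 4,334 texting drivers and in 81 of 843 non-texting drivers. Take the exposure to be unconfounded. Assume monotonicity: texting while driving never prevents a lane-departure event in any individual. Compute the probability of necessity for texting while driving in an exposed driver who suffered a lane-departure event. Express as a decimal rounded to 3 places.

p₁ = P(outcome | exposed) = 3441/4334 = 0.79395
p₀ = P(outcome | unexposed) = 81/843 = 0.096085
Under exogeneity and monotonicity, PN = (p₁ − p₀) / p₁.
PN = (0.79395 − 0.096085) / 0.79395 = 0.69787 / 0.79395 ≈ 0.8790

PN ≈ 0.879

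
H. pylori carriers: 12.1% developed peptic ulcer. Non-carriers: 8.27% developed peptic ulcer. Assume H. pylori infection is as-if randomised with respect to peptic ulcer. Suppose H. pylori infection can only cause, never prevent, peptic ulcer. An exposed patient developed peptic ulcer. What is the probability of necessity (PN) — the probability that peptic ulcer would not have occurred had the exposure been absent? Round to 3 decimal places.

p₁ = 0.121, p₀ = 0.0827.
Under exogeneity and monotonicity, PN = (p₁ − p₀) / p₁.
PN = (0.121 − 0.0827) / 0.121 = 0.0383 / 0.121 ≈ 0.3165

PN ≈ 0.317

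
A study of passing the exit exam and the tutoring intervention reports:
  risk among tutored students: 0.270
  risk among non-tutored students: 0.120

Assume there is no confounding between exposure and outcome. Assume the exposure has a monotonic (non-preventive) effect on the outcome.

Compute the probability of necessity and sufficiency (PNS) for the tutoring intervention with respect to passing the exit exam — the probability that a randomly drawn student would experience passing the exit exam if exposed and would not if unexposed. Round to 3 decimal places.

Let p₁ = 0.27, p₀ = 0.12.
Under exogeneity and monotonicity, PNS = p₁ − p₀.
PNS = 0.27 − 0.12 = 0.15

PNS ≈ 0.150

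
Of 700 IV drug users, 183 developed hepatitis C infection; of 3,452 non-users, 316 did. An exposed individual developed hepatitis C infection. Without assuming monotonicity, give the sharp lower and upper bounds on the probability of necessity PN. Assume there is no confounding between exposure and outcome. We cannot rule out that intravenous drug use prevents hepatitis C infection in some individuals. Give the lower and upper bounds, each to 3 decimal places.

p₁ = P(outcome | exposed) = 183/700 = 0.26143
p₀ = P(outcome | unexposed) = 316/3452 = 0.091541
Under exogeneity alone the bounds on PN are max{0,(p₁−p₀)/p₁} ≤ PN ≤ min{1,(1−p₀)/p₁}.
  lower = (p₁ − p₀)/p₁ = 0.16989 / 0.26143 ≈ 0.6498
  upper = min{1, (1 − p₀)/p₁} = 0.90846 / 0.26143 ≈ 3.4750 → capped at 1

0.650 ≤ PN ≤ 1.000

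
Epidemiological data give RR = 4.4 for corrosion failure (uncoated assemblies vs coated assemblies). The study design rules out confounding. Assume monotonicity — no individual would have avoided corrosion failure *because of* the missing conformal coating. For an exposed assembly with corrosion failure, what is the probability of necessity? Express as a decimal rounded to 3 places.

Under exogeneity and monotonicity, PN = (RR − 1) / RR = 1 − 1/RR.
PN = (4.4 − 1) / 4.4 = 3.4 / 4.4 ≈ 0.7727

PN ≈ 0.773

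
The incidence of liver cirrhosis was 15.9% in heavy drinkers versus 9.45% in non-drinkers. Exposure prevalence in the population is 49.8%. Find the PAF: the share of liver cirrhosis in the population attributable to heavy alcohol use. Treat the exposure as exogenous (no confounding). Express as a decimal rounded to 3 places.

PAF ≈ 0.254

p₁ = 0.159, p₀ = 0.0945.
Overall risk P(Y=1) = π·p₁ + (1−π)·p₀ = 0.498×0.159 + 0.502×0.0945 = 0.12662.
Under exogeneity, PAF = [P(Y=1) − p₀] / P(Y=1).
PAF = (0.12662 − 0.0945) / 0.12662 ≈ 0.2537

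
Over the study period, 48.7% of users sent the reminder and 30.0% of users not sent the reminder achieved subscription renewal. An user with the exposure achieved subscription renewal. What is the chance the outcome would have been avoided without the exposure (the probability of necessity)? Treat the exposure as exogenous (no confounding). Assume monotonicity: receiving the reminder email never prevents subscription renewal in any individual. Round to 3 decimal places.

PN ≈ 0.384

p₁ = 0.487, p₀ = 0.3.
Under exogeneity and monotonicity, PN = (p₁ − p₀) / p₁.
PN = (0.487 − 0.3) / 0.487 = 0.187 / 0.487 ≈ 0.3840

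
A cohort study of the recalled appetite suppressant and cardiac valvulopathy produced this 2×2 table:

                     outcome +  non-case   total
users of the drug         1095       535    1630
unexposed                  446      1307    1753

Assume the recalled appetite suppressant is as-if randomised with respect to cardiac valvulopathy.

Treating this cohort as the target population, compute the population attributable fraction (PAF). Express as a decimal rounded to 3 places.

p₁ = P(outcome | exposed) = 1095/1630 = 0.67178
p₀ = P(outcome | unexposed) = 446/1753 = 0.25442
Exposure prevalence π = 1630/3383 = 0.48182; overall risk P(Y=1) = 0.45551.
Under exogeneity, PAF = [P(Y=1) − p₀]/P(Y=1).
PAF = (0.45551 − 0.25442) / 0.45551 ≈ 0.4415

PAF ≈ 0.441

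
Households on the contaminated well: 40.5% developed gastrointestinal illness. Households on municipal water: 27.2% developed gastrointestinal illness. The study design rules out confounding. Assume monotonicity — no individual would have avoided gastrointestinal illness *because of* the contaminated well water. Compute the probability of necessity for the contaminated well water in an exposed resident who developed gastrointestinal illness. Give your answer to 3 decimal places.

p₁ = 0.405, p₀ = 0.272.
Under exogeneity and monotonicity, PN = (p₁ − p₀) / p₁.
PN = (0.405 − 0.272) / 0.405 = 0.133 / 0.405 ≈ 0.3284

PN ≈ 0.328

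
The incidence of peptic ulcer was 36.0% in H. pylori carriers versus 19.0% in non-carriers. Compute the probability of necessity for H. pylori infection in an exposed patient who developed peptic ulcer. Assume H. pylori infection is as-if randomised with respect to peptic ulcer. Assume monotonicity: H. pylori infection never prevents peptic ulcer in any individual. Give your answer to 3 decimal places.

PN ≈ 0.472

p₁ = 0.36, p₀ = 0.19.
Under exogeneity and monotonicity, PN = (p₁ − p₀) / p₁.
PN = (0.36 − 0.19) / 0.36 = 0.17 / 0.36 ≈ 0.4722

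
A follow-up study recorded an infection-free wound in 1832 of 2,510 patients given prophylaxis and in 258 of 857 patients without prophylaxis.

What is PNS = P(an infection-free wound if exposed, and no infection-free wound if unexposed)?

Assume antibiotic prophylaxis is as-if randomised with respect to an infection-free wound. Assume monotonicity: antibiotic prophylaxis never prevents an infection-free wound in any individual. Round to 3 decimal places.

p₁ = P(outcome | exposed) = 1832/2510 = 0.72988
p₀ = P(outcome | unexposed) = 258/857 = 0.30105
Under exogeneity and monotonicity, PNS = p₁ − p₀.
PNS = 0.72988 − 0.30105 = 0.42883

PNS ≈ 0.429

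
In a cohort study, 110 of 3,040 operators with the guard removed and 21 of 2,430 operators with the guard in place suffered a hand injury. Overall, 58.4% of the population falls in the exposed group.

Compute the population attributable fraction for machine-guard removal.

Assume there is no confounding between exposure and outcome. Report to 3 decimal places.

PAF ≈ 0.650

p₁ = P(outcome | exposed) = 110/3040 = 0.036184
p₀ = P(outcome | unexposed) = 21/2430 = 0.008642
Overall risk P(Y=1) = π·p₁ + (1−π)·p₀ = 0.584×0.036184 + 0.416×0.008642 = 0.024727.
Under exogeneity, PAF = [P(Y=1) − p₀] / P(Y=1).
PAF = (0.024727 − 0.008642) / 0.024727 ≈ 0.6505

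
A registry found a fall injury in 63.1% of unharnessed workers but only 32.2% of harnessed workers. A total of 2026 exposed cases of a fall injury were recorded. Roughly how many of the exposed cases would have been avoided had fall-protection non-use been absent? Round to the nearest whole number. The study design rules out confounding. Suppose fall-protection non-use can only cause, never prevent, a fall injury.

about 992 cases

p₁ = 0.631, p₀ = 0.322.
PN = (p₁ − p₀)/p₁ = (0.631 − 0.322) / 0.631 ≈ 0.48970.
Attributable cases ≈ PN × (exposed cases) = 0.48970 × 2026 ≈ 992.13.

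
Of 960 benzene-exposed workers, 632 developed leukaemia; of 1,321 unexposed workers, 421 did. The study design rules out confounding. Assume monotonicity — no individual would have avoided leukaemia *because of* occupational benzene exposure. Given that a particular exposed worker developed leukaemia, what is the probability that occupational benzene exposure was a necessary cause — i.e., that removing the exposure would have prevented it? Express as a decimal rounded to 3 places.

p₁ = P(outcome | exposed) = 632/960 = 0.65833
p₀ = P(outcome | unexposed) = 421/1321 = 0.3187
Under exogeneity and monotonicity, PN = (p₁ − p₀) / p₁.
PN = (0.65833 − 0.3187) / 0.65833 = 0.33964 / 0.65833 ≈ 0.5159

PN ≈ 0.516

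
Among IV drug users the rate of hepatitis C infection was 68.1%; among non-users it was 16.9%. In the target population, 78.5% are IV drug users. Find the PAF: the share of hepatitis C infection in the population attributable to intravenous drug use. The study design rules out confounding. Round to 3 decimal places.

p₁ = 0.681, p₀ = 0.169.
Overall risk P(Y=1) = π·p₁ + (1−π)·p₀ = 0.785×0.681 + 0.215×0.169 = 0.57092.
Under exogeneity, PAF = [P(Y=1) − p₀] / P(Y=1).
PAF = (0.57092 − 0.169) / 0.57092 ≈ 0.7040

PAF ≈ 0.704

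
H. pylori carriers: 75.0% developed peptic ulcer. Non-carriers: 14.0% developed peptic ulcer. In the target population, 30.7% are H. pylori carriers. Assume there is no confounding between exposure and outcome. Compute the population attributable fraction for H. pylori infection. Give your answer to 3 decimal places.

PAF ≈ 0.572

p₁ = 0.75, p₀ = 0.14.
Overall risk P(Y=1) = π·p₁ + (1−π)·p₀ = 0.307×0.75 + 0.693×0.14 = 0.32727.
Under exogeneity, PAF = [P(Y=1) − p₀] / P(Y=1).
PAF = (0.32727 − 0.14) / 0.32727 ≈ 0.5722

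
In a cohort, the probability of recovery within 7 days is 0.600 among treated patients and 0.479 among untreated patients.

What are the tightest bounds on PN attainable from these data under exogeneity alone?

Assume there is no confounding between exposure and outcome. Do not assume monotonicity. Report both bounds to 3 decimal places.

Let p₁ = 0.6, p₀ = 0.479.
Under exogeneity alone the bounds on PN are max{0,(p₁−p₀)/p₁} ≤ PN ≤ min{1,(1−p₀)/p₁}.
  lower = (p₁ − p₀)/p₁ = 0.121 / 0.6 ≈ 0.2017
  upper = min{1, (1 − p₀)/p₁} = 0.521 / 0.6 ≈ 0.8683

0.202 ≤ PN ≤ 0.868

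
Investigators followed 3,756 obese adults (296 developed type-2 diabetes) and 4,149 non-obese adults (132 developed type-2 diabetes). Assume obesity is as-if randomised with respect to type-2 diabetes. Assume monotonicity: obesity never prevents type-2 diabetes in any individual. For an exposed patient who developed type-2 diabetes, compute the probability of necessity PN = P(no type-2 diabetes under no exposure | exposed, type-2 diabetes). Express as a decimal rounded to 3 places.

p₁ = P(outcome | exposed) = 296/3756 = 0.078807
p₀ = P(outcome | unexposed) = 132/4149 = 0.031815
Under exogeneity and monotonicity, PN = (p₁ − p₀) / p₁.
PN = (0.078807 − 0.031815) / 0.078807 = 0.046992 / 0.078807 ≈ 0.5963

PN ≈ 0.596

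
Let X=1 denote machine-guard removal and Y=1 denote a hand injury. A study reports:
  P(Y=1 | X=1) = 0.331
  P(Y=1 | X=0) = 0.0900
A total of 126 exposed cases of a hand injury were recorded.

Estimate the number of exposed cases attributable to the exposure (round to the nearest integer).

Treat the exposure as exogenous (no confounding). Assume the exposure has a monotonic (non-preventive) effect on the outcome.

Let p₁ = 0.331, p₀ = 0.09.
PN = (p₁ − p₀)/p₁ = (0.331 − 0.09) / 0.331 ≈ 0.72810.
Attributable cases ≈ PN × (exposed cases) = 0.72810 × 126 ≈ 91.74.

about 92 cases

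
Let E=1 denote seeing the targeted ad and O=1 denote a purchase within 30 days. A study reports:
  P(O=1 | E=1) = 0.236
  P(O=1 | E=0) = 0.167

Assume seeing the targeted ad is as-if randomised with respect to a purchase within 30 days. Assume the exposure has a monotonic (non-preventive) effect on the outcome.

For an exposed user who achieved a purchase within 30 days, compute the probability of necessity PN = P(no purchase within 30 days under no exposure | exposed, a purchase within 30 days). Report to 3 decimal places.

PN ≈ 0.292

Let p₁ = 0.236, p₀ = 0.167.
Under exogeneity and monotonicity, PN = (p₁ − p₀) / p₁.
PN = (0.236 − 0.167) / 0.236 = 0.069 / 0.236 ≈ 0.2924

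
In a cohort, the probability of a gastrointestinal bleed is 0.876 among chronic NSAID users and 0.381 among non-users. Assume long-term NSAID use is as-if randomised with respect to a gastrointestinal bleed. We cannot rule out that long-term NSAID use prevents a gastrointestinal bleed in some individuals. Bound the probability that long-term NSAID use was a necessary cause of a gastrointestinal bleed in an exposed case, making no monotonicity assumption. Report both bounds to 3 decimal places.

Let p₁ = 0.876, p₀ = 0.381.
Under exogeneity alone the bounds on PN are max{0,(p₁−p₀)/p₁} ≤ PN ≤ min{1,(1−p₀)/p₁}.
  lower = (p₁ − p₀)/p₁ = 0.495 / 0.876 ≈ 0.5651
  upper = min{1, (1 − p₀)/p₁} = 0.619 / 0.876 ≈ 0.7066

0.565 ≤ PN ≤ 0.707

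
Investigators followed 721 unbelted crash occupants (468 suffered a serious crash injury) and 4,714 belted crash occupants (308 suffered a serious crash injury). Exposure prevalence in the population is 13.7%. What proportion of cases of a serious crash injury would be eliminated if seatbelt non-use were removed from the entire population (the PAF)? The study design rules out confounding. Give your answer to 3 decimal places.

PAF ≈ 0.550

p₁ = P(outcome | exposed) = 468/721 = 0.6491
p₀ = P(outcome | unexposed) = 308/4714 = 0.065337
Overall risk P(Y=1) = π·p₁ + (1−π)·p₀ = 0.137×0.6491 + 0.863×0.065337 = 0.14531.
Under exogeneity, PAF = [P(Y=1) − p₀] / P(Y=1).
PAF = (0.14531 − 0.065337) / 0.14531 ≈ 0.5504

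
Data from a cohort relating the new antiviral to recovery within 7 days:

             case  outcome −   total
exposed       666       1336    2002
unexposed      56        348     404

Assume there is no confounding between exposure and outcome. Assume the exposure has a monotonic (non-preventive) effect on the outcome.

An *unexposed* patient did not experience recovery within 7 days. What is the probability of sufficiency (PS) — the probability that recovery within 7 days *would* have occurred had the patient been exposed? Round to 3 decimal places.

PS ≈ 0.225

p₁ = P(outcome | exposed) = 666/2002 = 0.33267
p₀ = P(outcome | unexposed) = 56/404 = 0.13861
Under exogeneity and monotonicity, PS = (p₁ − p₀)/(1 − p₀).
PS = (0.33267 − 0.13861) / 0.86139 ≈ 0.2253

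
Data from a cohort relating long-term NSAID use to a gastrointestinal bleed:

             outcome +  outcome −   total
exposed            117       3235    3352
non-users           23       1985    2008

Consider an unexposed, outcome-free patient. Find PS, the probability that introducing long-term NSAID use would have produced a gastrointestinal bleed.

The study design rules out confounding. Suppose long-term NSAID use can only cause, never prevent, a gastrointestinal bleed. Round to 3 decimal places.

PS ≈ 0.024

p₁ = P(outcome | exposed) = 117/3352 = 0.034905
p₀ = P(outcome | unexposed) = 23/2008 = 0.011454
Under exogeneity and monotonicity, PS = (p₁ − p₀) / (1 − p₀).
PS = (0.034905 − 0.011454) / (1 − 0.011454) = 0.02345 / 0.98855 ≈ 0.0237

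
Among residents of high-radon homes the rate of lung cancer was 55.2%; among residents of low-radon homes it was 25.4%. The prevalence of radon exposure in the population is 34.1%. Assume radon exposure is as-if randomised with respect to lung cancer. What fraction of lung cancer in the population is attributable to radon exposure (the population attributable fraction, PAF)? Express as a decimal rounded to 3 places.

p₁ = 0.552, p₀ = 0.254.
Overall risk P(Y=1) = π·p₁ + (1−π)·p₀ = 0.341×0.552 + 0.659×0.254 = 0.35562.
Under exogeneity, PAF = [P(Y=1) − p₀] / P(Y=1).
PAF = (0.35562 − 0.254) / 0.35562 ≈ 0.2858

PAF ≈ 0.286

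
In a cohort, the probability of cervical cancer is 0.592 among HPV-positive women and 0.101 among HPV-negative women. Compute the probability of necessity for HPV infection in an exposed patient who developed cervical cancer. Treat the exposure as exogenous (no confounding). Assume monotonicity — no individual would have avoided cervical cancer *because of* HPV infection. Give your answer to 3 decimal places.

Let p₁ = 0.592, p₀ = 0.101.
Under exogeneity and monotonicity, PN = (p₁ − p₀) / p₁.
PN = (0.592 − 0.101) / 0.592 = 0.491 / 0.592 ≈ 0.8294

PN ≈ 0.829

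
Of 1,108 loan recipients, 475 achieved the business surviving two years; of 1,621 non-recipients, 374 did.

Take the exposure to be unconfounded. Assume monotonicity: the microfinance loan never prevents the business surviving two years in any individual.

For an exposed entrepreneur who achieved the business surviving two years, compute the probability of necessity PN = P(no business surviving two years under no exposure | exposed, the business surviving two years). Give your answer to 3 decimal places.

p₁ = P(outcome | exposed) = 475/1108 = 0.4287
p₀ = P(outcome | unexposed) = 374/1621 = 0.23072
Under exogeneity and monotonicity, PN = (p₁ − p₀) / p₁.
PN = (0.4287 − 0.23072) / 0.4287 = 0.19798 / 0.4287 ≈ 0.4618

PN ≈ 0.462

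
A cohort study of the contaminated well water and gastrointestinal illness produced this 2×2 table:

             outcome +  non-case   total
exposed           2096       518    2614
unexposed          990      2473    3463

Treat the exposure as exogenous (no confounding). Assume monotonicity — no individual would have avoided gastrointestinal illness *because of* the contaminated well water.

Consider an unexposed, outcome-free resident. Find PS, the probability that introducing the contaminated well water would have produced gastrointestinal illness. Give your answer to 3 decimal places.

PS ≈ 0.723

p₁ = P(outcome | exposed) = 2096/2614 = 0.80184
p₀ = P(outcome | unexposed) = 990/3463 = 0.28588
Under exogeneity and monotonicity, PS = (p₁ − p₀) / (1 − p₀).
PS = (0.80184 − 0.28588) / (1 − 0.28588) = 0.51596 / 0.71412 ≈ 0.7225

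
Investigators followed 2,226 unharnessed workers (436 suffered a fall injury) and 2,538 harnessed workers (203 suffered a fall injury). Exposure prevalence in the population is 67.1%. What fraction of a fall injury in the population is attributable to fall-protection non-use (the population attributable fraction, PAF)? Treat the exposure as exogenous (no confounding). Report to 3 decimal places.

PAF ≈ 0.493

p₁ = P(outcome | exposed) = 436/2226 = 0.19587
p₀ = P(outcome | unexposed) = 203/2538 = 0.079984
Overall risk P(Y=1) = π·p₁ + (1−π)·p₀ = 0.671×0.19587 + 0.329×0.079984 = 0.15774.
Under exogeneity, PAF = [P(Y=1) − p₀] / P(Y=1).
PAF = (0.15774 − 0.079984) / 0.15774 ≈ 0.4929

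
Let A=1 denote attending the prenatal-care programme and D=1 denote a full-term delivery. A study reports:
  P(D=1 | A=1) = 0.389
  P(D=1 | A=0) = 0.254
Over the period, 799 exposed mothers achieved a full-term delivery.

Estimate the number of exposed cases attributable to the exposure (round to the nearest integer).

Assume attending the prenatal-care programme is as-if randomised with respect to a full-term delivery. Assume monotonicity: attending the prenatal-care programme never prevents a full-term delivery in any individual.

Let p₁ = 0.389, p₀ = 0.254.
PN = (p₁ − p₀)/p₁ = (0.389 − 0.254) / 0.389 ≈ 0.34704.
Attributable cases ≈ PN × (exposed cases) = 0.34704 × 799 ≈ 277.29.

about 277 cases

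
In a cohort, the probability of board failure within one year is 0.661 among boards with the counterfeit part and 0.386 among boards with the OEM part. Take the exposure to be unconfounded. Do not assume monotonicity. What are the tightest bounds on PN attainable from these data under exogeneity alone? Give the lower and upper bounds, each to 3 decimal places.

Let p₁ = 0.661, p₀ = 0.386.
Under exogeneity alone the bounds on PN are max{0,(p₁−p₀)/p₁} ≤ PN ≤ min{1,(1−p₀)/p₁}.
  lower = (p₁ − p₀)/p₁ = 0.275 / 0.661 ≈ 0.4160
  upper = min{1, (1 − p₀)/p₁} = 0.614 / 0.661 ≈ 0.9289

0.416 ≤ PN ≤ 0.929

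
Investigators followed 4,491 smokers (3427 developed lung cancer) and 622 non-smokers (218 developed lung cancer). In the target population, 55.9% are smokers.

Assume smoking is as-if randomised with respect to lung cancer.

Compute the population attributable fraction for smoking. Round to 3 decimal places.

p₁ = P(outcome | exposed) = 3427/4491 = 0.76308
p₀ = P(outcome | unexposed) = 218/622 = 0.35048
Overall risk P(Y=1) = π·p₁ + (1−π)·p₀ = 0.559×0.76308 + 0.441×0.35048 = 0.58113.
Under exogeneity, PAF = [P(Y=1) − p₀] / P(Y=1).
PAF = (0.58113 − 0.35048) / 0.58113 ≈ 0.3969

PAF ≈ 0.397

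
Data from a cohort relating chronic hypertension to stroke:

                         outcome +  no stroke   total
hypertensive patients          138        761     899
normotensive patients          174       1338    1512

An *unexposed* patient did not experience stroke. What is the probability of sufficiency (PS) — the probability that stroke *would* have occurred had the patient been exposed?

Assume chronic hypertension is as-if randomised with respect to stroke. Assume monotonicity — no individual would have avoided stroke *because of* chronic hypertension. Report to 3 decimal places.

PS ≈ 0.043

p₁ = P(outcome | exposed) = 138/899 = 0.1535
p₀ = P(outcome | unexposed) = 174/1512 = 0.11508
Under exogeneity and monotonicity, PS = (p₁ − p₀) / (1 − p₀).
PS = (0.1535 − 0.11508) / (1 − 0.11508) = 0.038425 / 0.88492 ≈ 0.0434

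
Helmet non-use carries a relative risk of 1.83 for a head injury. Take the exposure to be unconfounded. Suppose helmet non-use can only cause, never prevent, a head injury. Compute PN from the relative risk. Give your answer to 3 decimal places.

Under exogeneity and monotonicity, PN = (RR − 1) / RR = 1 − 1/RR.
PN = (1.83 − 1) / 1.83 = 0.83 / 1.83 ≈ 0.4536

PN ≈ 0.454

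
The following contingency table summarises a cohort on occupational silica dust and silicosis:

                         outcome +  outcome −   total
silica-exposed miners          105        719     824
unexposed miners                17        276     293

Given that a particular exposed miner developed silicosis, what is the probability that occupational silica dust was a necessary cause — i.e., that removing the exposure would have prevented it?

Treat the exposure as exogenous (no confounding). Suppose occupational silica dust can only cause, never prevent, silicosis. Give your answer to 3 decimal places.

p₁ = P(outcome | exposed) = 105/824 = 0.12743
p₀ = P(outcome | unexposed) = 17/293 = 0.05802
Under exogeneity and monotonicity, PN = (p₁ − p₀)/p₁.
PN = (0.12743 − 0.05802) / 0.12743 ≈ 0.5447

PN ≈ 0.545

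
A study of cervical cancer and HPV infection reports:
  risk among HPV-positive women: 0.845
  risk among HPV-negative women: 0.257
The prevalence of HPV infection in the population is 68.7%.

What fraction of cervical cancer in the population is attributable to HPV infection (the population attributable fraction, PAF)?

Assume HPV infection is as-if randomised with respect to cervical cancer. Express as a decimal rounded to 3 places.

PAF ≈ 0.611

Let p₁ = 0.845, p₀ = 0.257.
Overall risk P(Y=1) = π·p₁ + (1−π)·p₀ = 0.687×0.845 + 0.313×0.257 = 0.66096.
Under exogeneity, PAF = [P(Y=1) − p₀] / P(Y=1).
PAF = (0.66096 − 0.257) / 0.66096 ≈ 0.6112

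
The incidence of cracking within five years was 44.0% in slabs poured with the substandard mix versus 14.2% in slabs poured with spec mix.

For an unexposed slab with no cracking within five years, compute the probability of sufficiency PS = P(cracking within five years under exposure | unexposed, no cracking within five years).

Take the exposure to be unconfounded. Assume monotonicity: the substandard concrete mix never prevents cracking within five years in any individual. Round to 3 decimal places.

PS ≈ 0.347

p₁ = 0.44, p₀ = 0.142.
Under exogeneity and monotonicity, PS = (p₁ − p₀) / (1 − p₀).
PS = (0.44 − 0.142) / (1 − 0.142) = 0.298 / 0.858 ≈ 0.3473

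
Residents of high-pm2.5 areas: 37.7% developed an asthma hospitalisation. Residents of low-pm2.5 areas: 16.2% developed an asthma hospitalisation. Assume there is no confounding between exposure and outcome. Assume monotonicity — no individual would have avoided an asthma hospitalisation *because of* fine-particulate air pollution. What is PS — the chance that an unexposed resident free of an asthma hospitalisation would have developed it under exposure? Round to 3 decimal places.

PS ≈ 0.257

p₁ = 0.377, p₀ = 0.162.
Under exogeneity and monotonicity, PS = (p₁ − p₀) / (1 − p₀).
PS = (0.377 − 0.162) / (1 − 0.162) = 0.215 / 0.838 ≈ 0.2566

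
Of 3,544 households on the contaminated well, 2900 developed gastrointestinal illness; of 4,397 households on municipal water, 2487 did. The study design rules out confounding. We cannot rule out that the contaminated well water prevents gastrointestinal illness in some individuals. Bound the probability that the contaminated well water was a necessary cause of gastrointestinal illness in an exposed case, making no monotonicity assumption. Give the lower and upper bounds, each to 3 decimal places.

0.309 ≤ PN ≤ 0.531

p₁ = P(outcome | exposed) = 2900/3544 = 0.81828
p₀ = P(outcome | unexposed) = 2487/4397 = 0.56561
Under exogeneity alone the bounds on PN are max{0,(p₁−p₀)/p₁} ≤ PN ≤ min{1,(1−p₀)/p₁}.
  lower = (p₁ − p₀)/p₁ = 0.25267 / 0.81828 ≈ 0.3088
  upper = min{1, (1 − p₀)/p₁} = 0.43439 / 0.81828 ≈ 0.5309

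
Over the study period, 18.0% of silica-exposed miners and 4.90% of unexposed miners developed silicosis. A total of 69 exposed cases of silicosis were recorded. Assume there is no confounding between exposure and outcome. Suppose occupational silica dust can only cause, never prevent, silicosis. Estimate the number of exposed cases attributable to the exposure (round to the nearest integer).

about 50 cases

p₁ = 0.18, p₀ = 0.049.
PN = (p₁ − p₀)/p₁ = (0.18 − 0.049) / 0.18 ≈ 0.72778.
Attributable cases ≈ PN × (exposed cases) = 0.72778 × 69 ≈ 50.22.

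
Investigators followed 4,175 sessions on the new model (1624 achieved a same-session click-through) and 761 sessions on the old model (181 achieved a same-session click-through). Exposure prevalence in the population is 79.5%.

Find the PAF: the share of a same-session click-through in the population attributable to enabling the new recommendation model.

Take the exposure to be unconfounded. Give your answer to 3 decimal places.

p₁ = P(outcome | exposed) = 1624/4175 = 0.38898
p₀ = P(outcome | unexposed) = 181/761 = 0.23784
Overall risk P(Y=1) = π·p₁ + (1−π)·p₀ = 0.795×0.38898 + 0.205×0.23784 = 0.358.
Under exogeneity, PAF = [P(Y=1) − p₀] / P(Y=1).
PAF = (0.358 − 0.23784) / 0.358 ≈ 0.3356

PAF ≈ 0.336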